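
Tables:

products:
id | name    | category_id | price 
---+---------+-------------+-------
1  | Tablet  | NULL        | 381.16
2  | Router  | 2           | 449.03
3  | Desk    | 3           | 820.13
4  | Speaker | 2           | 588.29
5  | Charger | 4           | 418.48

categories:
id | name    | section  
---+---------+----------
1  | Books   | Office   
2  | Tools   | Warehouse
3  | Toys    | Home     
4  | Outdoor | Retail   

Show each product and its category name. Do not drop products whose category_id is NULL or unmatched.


LEFT JOIN keeps every row from products (the left table); where category_id has no match in categories, the category columns become NULL. Walk through each product:
  - product 1 (Tablet): category_id=NULL, no match -> kept with NULL
  - product 2 (Router): category_id=2 -> matches Tools
  - product 3 (Desk): category_id=3 -> matches Toys
  - product 4 (Speaker): category_id=2 -> matches Tools
  - product 5 (Charger): category_id=4 -> matches Outdoor
All 5 rows appear; 1 has NULL category.

SQL:
SELECT a.name, b.name AS category
FROM products a
LEFT JOIN categories b ON a.category_id = b.id

Result:
name    | category
--------+---------
Tablet  | NULL    
Router  | Tools   
Desk    | Toys    
Speaker | Tools   
Charger | Outdoor 


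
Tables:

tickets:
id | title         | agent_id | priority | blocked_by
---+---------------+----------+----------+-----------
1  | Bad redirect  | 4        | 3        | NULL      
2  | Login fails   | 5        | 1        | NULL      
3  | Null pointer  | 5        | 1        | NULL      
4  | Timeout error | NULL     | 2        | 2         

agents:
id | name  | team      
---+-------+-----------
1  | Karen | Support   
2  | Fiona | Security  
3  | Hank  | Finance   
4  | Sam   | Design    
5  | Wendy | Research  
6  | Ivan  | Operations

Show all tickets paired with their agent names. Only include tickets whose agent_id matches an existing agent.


INNER JOIN keeps only tickets rows whose agent_id matches an id in agents. Walk through each ticket:
  - ticket 1 (Bad redirect): agent_id=4 -> matches Sam
  - ticket 2 (Login fails): agent_id=5 -> matches Wendy
  - ticket 3 (Null pointer): agent_id=5 -> matches Wendy
  - ticket 4 (Timeout error): agent_id=NULL, no match -> dropped
So 1 of 4 rows is dropped.

SQL:
SELECT a.title, b.name AS agent
FROM tickets a
INNER JOIN agents b ON a.agent_id = b.id

Result:
title        | agent
-------------+------
Bad redirect | Sam  
Login fails  | Wendy
Null pointer | Wendy


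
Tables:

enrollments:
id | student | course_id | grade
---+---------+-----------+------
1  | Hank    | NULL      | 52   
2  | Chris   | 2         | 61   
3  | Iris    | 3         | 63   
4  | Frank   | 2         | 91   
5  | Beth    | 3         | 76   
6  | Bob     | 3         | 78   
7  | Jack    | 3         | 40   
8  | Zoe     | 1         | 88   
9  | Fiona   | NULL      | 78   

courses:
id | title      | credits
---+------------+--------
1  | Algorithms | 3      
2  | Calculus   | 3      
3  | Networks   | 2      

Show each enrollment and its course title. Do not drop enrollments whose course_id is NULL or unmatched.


LEFT JOIN keeps every row from enrollments (the left table); where course_id has no match in courses, the course columns become NULL. Walk through each enrollment:
  - enrollment 1 (Hank): course_id=NULL, no match -> kept with NULL
  - enrollment 2 (Chris): course_id=2 -> matches Calculus
  - enrollment 3 (Iris): course_id=3 -> matches Networks
  - enrollment 4 (Frank): course_id=2 -> matches Calculus
  - enrollment 5 (Beth): course_id=3 -> matches Networks
  - enrollment 6 (Bob): course_id=3 -> matches Networks
  - enrollment 7 (Jack): course_id=3 -> matches Networks
  - enrollment 8 (Zoe): course_id=1 -> matches Algorithms
  - enrollment 9 (Fiona): course_id=NULL, no match -> kept with NULL
All 9 rows appear; 2 have NULL course.

SQL:
SELECT a.student, b.title AS course
FROM enrollments a
LEFT JOIN courses b ON a.course_id = b.id

Result:
student | course    
--------+-----------
Hank    | NULL      
Chris   | Calculus  
Iris    | Networks  
Frank   | Calculus  
Beth    | Networks  
Bob     | Networks  
Jack    | Networks  
Zoe     | Algorithms
Fiona   | NULL      


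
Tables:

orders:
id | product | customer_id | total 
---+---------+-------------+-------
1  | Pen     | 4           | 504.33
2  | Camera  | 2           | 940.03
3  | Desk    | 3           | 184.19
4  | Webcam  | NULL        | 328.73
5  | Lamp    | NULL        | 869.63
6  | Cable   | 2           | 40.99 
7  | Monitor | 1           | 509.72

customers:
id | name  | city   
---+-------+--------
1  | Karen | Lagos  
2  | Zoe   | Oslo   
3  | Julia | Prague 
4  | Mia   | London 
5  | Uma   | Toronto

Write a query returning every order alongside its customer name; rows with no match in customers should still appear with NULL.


LEFT JOIN keeps every row from orders (the left table); where customer_id has no match in customers, the customer columns become NULL. Walk through each order:
  - order 1 (Pen): customer_id=4 -> matches Mia
  - order 2 (Camera): customer_id=2 -> matches Zoe
  - order 3 (Desk): customer_id=3 -> matches Julia
  - order 4 (Webcam): customer_id=NULL, no match -> kept with NULL
  - order 5 (Lamp): customer_id=NULL, no match -> kept with NULL
  - order 6 (Cable): customer_id=2 -> matches Zoe
  - order 7 (Monitor): customer_id=1 -> matches Karen
All 7 rows appear; 2 have NULL customer.

SQL:
SELECT a.product, b.name AS customer
FROM orders a
LEFT JOIN customers b ON a.customer_id = b.id

Result:
product | customer
--------+---------
Pen     | Mia     
Camera  | Zoe     
Desk    | Julia   
Webcam  | NULL    
Lamp    | NULL    
Cable   | Zoe     
Monitor | Karen   


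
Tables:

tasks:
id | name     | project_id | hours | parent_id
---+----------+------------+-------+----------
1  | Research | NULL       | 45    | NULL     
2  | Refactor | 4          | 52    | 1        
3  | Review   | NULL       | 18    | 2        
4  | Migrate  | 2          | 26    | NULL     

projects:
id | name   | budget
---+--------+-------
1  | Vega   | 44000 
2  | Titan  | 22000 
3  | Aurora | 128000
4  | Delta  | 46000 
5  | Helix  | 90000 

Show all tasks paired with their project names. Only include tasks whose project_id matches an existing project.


INNER JOIN keeps only tasks rows whose project_id matches an id in projects. Walk through each task:
  - task 1 (Research): project_id=NULL, no match -> dropped
  - task 2 (Refactor): project_id=4 -> matches Delta
  - task 3 (Review): project_id=NULL, no match -> dropped
  - task 4 (Migrate): project_id=2 -> matches Titan
So 2 of 4 rows are dropped.

SQL:
SELECT a.name, b.name AS project
FROM tasks a
INNER JOIN projects b ON a.project_id = b.id

Result:
name     | project
---------+--------
Refactor | Delta  
Migrate  | Titan  


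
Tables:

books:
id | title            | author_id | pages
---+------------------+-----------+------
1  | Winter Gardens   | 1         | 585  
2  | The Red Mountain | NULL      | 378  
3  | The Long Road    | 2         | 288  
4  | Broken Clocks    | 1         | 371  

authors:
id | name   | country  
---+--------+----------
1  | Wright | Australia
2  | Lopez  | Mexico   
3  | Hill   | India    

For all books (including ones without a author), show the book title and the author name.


LEFT JOIN keeps every row from books (the left table); where author_id has no match in authors, the author columns become NULL. Walk through each book:
  - book 1 (Winter Gardens): author_id=1 -> matches Wright
  - book 2 (The Red Mountain): author_id=NULL, no match -> kept with NULL
  - book 3 (The Long Road): author_id=2 -> matches Lopez
  - book 4 (Broken Clocks): author_id=1 -> matches Wright
All 4 rows appear; 1 has NULL author.

SQL:
SELECT a.title, b.name AS author
FROM books a
LEFT JOIN authors b ON a.author_id = b.id

Result:
title            | author
-----------------+-------
Winter Gardens   | Wright
The Red Mountain | NULL  
The Long Road    | Lopez 
Broken Clocks    | Wright


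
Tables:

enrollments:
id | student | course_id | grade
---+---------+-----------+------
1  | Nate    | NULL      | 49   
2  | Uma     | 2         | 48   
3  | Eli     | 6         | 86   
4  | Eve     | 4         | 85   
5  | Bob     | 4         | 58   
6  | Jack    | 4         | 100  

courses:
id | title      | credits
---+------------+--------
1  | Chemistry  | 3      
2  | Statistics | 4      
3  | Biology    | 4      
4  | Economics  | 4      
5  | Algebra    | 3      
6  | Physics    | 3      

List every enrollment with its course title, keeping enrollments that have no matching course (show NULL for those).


LEFT JOIN keeps every row from enrollments (the left table); where course_id has no match in courses, the course columns become NULL. Walk through each enrollment:
  - enrollment 1 (Nate): course_id=NULL, no match -> kept with NULL
  - enrollment 2 (Uma): course_id=2 -> matches Statistics
  - enrollment 3 (Eli): course_id=6 -> matches Physics
  - enrollment 4 (Eve): course_id=4 -> matches Economics
  - enrollment 5 (Bob): course_id=4 -> matches Economics
  - enrollment 6 (Jack): course_id=4 -> matches Economics
All 6 rows appear; 1 has NULL course.

SQL:
SELECT a.student, b.title AS course
FROM enrollments a
LEFT JOIN courses b ON a.course_id = b.id

Result:
student | course    
--------+-----------
Nate    | NULL      
Uma     | Statistics
Eli     | Physics   
Eve     | Economics 
Bob     | Economics 
Jack    | Economics 


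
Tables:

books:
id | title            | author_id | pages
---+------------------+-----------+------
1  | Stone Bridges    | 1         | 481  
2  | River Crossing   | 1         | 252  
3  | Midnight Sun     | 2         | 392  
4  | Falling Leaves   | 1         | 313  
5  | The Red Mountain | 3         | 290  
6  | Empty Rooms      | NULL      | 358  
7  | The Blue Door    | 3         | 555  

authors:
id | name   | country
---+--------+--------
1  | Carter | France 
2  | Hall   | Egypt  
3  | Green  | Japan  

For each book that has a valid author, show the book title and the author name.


INNER JOIN keeps only books rows whose author_id matches an id in authors. Walk through each book:
  - book 1 (Stone Bridges): author_id=1 -> matches Carter
  - book 2 (River Crossing): author_id=1 -> matches Carter
  - book 3 (Midnight Sun): author_id=2 -> matches Hall
  - book 4 (Falling Leaves): author_id=1 -> matches Carter
  - book 5 (The Red Mountain): author_id=3 -> matches Green
  - book 6 (Empty Rooms): author_id=NULL, no match -> dropped
  - book 7 (The Blue Door): author_id=3 -> matches Green
So 1 of 7 rows is dropped.

SQL:
SELECT a.title, b.name AS author
FROM books a
INNER JOIN authors b ON a.author_id = b.id

Result:
title            | author
-----------------+-------
Stone Bridges    | Carter
River Crossing   | Carter
Midnight Sun     | Hall  
Falling Leaves   | Carter
The Red Mountain | Green 
The Blue Door    | Green 


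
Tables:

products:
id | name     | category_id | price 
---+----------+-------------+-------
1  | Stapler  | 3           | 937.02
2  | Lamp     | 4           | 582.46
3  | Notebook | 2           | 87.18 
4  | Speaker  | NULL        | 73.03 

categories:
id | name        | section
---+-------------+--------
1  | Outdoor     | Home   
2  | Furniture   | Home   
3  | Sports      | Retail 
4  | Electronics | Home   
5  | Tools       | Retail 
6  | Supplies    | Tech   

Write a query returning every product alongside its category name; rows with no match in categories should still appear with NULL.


LEFT JOIN keeps every row from products (the left table); where category_id has no match in categories, the category columns become NULL. Walk through each product:
  - product 1 (Stapler): category_id=3 -> matches Sports
  - product 2 (Lamp): category_id=4 -> matches Electronics
  - product 3 (Notebook): category_id=2 -> matches Furniture
  - product 4 (Speaker): category_id=NULL, no match -> kept with NULL
All 4 rows appear; 1 has NULL category.

SQL:
SELECT a.name, b.name AS category
FROM products a
LEFT JOIN categories b ON a.category_id = b.id

Result:
name     | category   
---------+------------
Stapler  | Sports     
Lamp     | Electronics
Notebook | Furniture  
Speaker  | NULL       


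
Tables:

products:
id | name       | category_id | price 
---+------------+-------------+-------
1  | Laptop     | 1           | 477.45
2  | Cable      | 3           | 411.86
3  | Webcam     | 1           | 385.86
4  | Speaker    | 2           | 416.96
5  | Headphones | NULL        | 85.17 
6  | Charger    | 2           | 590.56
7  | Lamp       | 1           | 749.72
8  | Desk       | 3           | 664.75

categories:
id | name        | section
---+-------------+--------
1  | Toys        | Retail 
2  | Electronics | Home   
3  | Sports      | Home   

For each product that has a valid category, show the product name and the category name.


INNER JOIN keeps only products rows whose category_id matches an id in categories. Walk through each product:
  - product 1 (Laptop): category_id=1 -> matches Toys
  - product 2 (Cable): category_id=3 -> matches Sports
  - product 3 (Webcam): category_id=1 -> matches Toys
  - product 4 (Speaker): category_id=2 -> matches Electronics
  - product 5 (Headphones): category_id=NULL, no match -> dropped
  - product 6 (Charger): category_id=2 -> matches Electronics
  - product 7 (Lamp): category_id=1 -> matches Toys
  - product 8 (Desk): category_id=3 -> matches Sports
So 1 of 8 rows is dropped.

SQL:
SELECT a.name, b.name AS category
FROM products a
INNER JOIN categories b ON a.category_id = b.id

Result:
name    | category   
--------+------------
Laptop  | Toys       
Cable   | Sports     
Webcam  | Toys       
Speaker | Electronics
Charger | Electronics
Lamp    | Toys       
Desk    | Sports     


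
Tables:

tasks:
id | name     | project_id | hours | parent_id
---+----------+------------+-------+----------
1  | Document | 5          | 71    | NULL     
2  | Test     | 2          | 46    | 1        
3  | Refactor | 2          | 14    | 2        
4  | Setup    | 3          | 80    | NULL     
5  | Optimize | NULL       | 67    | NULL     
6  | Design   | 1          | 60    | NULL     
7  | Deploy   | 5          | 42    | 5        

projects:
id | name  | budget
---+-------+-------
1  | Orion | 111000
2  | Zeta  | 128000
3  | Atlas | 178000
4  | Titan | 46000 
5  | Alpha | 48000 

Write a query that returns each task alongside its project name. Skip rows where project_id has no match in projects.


INNER JOIN keeps only tasks rows whose project_id matches an id in projects. Walk through each task:
  - task 1 (Document): project_id=5 -> matches Alpha
  - task 2 (Test): project_id=2 -> matches Zeta
  - task 3 (Refactor): project_id=2 -> matches Zeta
  - task 4 (Setup): project_id=3 -> matches Atlas
  - task 5 (Optimize): project_id=NULL, no match -> dropped
  - task 6 (Design): project_id=1 -> matches Orion
  - task 7 (Deploy): project_id=5 -> matches Alpha
So 1 of 7 rows is dropped.

SQL:
SELECT a.name, b.name AS project
FROM tasks a
INNER JOIN projects b ON a.project_id = b.id

Result:
name     | project
---------+--------
Document | Alpha  
Test     | Zeta   
Refactor | Zeta   
Setup    | Atlas  
Design   | Orion  
Deploy   | Alpha  


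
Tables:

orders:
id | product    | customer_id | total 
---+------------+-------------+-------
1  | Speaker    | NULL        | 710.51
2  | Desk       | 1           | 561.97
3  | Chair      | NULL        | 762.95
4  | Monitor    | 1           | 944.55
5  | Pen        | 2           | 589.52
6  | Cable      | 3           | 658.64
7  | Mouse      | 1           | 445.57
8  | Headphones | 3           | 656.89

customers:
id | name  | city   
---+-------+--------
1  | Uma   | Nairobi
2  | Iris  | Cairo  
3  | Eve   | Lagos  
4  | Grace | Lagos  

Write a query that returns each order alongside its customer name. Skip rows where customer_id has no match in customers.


INNER JOIN keeps only orders rows whose customer_id matches an id in customers. Walk through each order:
  - order 1 (Speaker): customer_id=NULL, no match -> dropped
  - order 2 (Desk): customer_id=1 -> matches Uma
  - order 3 (Chair): customer_id=NULL, no match -> dropped
  - order 4 (Monitor): customer_id=1 -> matches Uma
  - order 5 (Pen): customer_id=2 -> matches Iris
  - order 6 (Cable): customer_id=3 -> matches Eve
  - order 7 (Mouse): customer_id=1 -> matches Uma
  - order 8 (Headphones): customer_id=3 -> matches Eve
So 2 of 8 rows are dropped.

SQL:
SELECT a.product, b.name AS customer
FROM orders a
INNER JOIN customers b ON a.customer_id = b.id

Result:
product    | customer
-----------+---------
Desk       | Uma     
Monitor    | Uma     
Pen        | Iris    
Cable      | Eve     
Mouse      | Uma     
Headphones | Eve     


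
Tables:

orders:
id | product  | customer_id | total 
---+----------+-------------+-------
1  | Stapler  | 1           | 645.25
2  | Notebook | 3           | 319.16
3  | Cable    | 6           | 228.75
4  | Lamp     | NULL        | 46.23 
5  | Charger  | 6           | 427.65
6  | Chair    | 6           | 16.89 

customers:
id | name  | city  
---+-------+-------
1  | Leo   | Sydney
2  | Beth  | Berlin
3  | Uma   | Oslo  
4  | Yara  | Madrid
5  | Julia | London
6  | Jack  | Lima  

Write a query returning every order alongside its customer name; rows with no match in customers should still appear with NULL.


LEFT JOIN keeps every row from orders (the left table); where customer_id has no match in customers, the customer columns become NULL. Walk through each order:
  - order 1 (Stapler): customer_id=1 -> matches Leo
  - order 2 (Notebook): customer_id=3 -> matches Uma
  - order 3 (Cable): customer_id=6 -> matches Jack
  - order 4 (Lamp): customer_id=NULL, no match -> kept with NULL
  - order 5 (Charger): customer_id=6 -> matches Jack
  - order 6 (Chair): customer_id=6 -> matches Jack
All 6 rows appear; 1 has NULL customer.

SQL:
SELECT a.product, b.name AS customer
FROM orders a
LEFT JOIN customers b ON a.customer_id = b.id

Result:
product  | customer
---------+---------
Stapler  | Leo     
Notebook | Uma     
Cable    | Jack    
Lamp     | NULL    
Charger  | Jack    
Chair    | Jack    


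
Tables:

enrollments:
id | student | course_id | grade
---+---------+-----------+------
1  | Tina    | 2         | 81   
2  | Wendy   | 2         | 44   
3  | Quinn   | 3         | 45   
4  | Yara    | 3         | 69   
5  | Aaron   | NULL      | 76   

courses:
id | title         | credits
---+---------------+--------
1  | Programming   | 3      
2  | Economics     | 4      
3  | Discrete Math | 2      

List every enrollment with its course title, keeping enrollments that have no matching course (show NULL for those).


LEFT JOIN keeps every row from enrollments (the left table); where course_id has no match in courses, the course columns become NULL. Walk through each enrollment:
  - enrollment 1 (Tina): course_id=2 -> matches Economics
  - enrollment 2 (Wendy): course_id=2 -> matches Economics
  - enrollment 3 (Quinn): course_id=3 -> matches Discrete Math
  - enrollment 4 (Yara): course_id=3 -> matches Discrete Math
  - enrollment 5 (Aaron): course_id=NULL, no match -> kept with NULL
All 5 rows appear; 1 has NULL course.

SQL:
SELECT a.student, b.title AS course
FROM enrollments a
LEFT JOIN courses b ON a.course_id = b.id

Result:
student | course       
--------+--------------
Tina    | Economics    
Wendy   | Economics    
Quinn   | Discrete Math
Yara    | Discrete Math
Aaron   | NULL         


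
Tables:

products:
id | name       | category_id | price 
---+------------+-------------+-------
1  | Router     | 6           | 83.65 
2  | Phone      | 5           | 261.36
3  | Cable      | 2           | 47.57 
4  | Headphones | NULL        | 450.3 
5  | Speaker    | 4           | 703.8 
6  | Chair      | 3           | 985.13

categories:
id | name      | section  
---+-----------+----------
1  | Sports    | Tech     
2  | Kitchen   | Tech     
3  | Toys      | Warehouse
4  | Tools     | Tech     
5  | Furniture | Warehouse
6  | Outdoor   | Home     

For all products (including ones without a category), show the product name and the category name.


LEFT JOIN keeps every row from products (the left table); where category_id has no match in categories, the category columns become NULL. Walk through each product:
  - product 1 (Router): category_id=6 -> matches Outdoor
  - product 2 (Phone): category_id=5 -> matches Furniture
  - product 3 (Cable): category_id=2 -> matches Kitchen
  - product 4 (Headphones): category_id=NULL, no match -> kept with NULL
  - product 5 (Speaker): category_id=4 -> matches Tools
  - product 6 (Chair): category_id=3 -> matches Toys
All 6 rows appear; 1 has NULL category.

SQL:
SELECT a.name, b.name AS category
FROM products a
LEFT JOIN categories b ON a.category_id = b.id

Result:
name       | category 
-----------+----------
Router     | Outdoor  
Phone      | Furniture
Cable      | Kitchen  
Headphones | NULL     
Speaker    | Tools    
Chair      | Toys     


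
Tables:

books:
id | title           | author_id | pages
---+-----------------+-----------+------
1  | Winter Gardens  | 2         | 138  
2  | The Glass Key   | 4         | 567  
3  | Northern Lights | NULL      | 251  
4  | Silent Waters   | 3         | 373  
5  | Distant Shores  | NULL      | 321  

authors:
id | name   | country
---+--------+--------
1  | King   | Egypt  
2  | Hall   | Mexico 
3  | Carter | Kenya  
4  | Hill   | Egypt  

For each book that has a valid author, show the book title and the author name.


INNER JOIN keeps only books rows whose author_id matches an id in authors. Walk through each book:
  - book 1 (Winter Gardens): author_id=2 -> matches Hall
  - book 2 (The Glass Key): author_id=4 -> matches Hill
  - book 3 (Northern Lights): author_id=NULL, no match -> dropped
  - book 4 (Silent Waters): author_id=3 -> matches Carter
  - book 5 (Distant Shores): author_id=NULL, no match -> dropped
So 2 of 5 rows are dropped.

SQL:
SELECT a.title, b.name AS author
FROM books a
INNER JOIN authors b ON a.author_id = b.id

Result:
title          | author
---------------+-------
Winter Gardens | Hall  
The Glass Key  | Hill  
Silent Waters  | Carter


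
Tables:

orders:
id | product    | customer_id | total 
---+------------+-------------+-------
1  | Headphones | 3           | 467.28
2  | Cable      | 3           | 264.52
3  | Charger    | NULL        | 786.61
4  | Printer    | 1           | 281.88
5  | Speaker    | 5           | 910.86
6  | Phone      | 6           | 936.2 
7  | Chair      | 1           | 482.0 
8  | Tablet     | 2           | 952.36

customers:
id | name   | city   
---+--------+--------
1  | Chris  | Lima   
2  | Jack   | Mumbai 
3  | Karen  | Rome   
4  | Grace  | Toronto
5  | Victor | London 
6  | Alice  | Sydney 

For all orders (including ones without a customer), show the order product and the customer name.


LEFT JOIN keeps every row from orders (the left table); where customer_id has no match in customers, the customer columns become NULL. Walk through each order:
  - order 1 (Headphones): customer_id=3 -> matches Karen
  - order 2 (Cable): customer_id=3 -> matches Karen
  - order 3 (Charger): customer_id=NULL, no match -> kept with NULL
  - order 4 (Printer): customer_id=1 -> matches Chris
  - order 5 (Speaker): customer_id=5 -> matches Victor
  - order 6 (Phone): customer_id=6 -> matches Alice
  - order 7 (Chair): customer_id=1 -> matches Chris
  - order 8 (Tablet): customer_id=2 -> matches Jack
All 8 rows appear; 1 has NULL customer.

SQL:
SELECT a.product, b.name AS customer
FROM orders a
LEFT JOIN customers b ON a.customer_id = b.id

Result:
product    | customer
-----------+---------
Headphones | Karen   
Cable      | Karen   
Charger    | NULL    
Printer    | Chris   
Speaker    | Victor  
Phone      | Alice   
Chair      | Chris   
Tablet     | Jack    


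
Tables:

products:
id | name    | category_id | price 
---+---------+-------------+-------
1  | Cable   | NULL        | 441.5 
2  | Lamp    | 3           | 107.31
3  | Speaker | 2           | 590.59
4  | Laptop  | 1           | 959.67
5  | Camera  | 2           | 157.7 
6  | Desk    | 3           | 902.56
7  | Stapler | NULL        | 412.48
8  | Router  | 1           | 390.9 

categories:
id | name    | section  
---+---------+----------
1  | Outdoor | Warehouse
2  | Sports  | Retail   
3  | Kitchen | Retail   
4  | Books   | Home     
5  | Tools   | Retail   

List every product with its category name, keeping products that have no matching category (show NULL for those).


LEFT JOIN keeps every row from products (the left table); where category_id has no match in categories, the category columns become NULL. Walk through each product:
  - product 1 (Cable): category_id=NULL, no match -> kept with NULL
  - product 2 (Lamp): category_id=3 -> matches Kitchen
  - product 3 (Speaker): category_id=2 -> matches Sports
  - product 4 (Laptop): category_id=1 -> matches Outdoor
  - product 5 (Camera): category_id=2 -> matches Sports
  - product 6 (Desk): category_id=3 -> matches Kitchen
  - product 7 (Stapler): category_id=NULL, no match -> kept with NULL
  - product 8 (Router): category_id=1 -> matches Outdoor
All 8 rows appear; 2 have NULL category.

SQL:
SELECT a.name, b.name AS category
FROM products a
LEFT JOIN categories b ON a.category_id = b.id

Result:
name    | category
--------+---------
Cable   | NULL    
Lamp    | Kitchen 
Speaker | Sports  
Laptop  | Outdoor 
Camera  | Sports  
Desk    | Kitchen 
Stapler | NULL    
Router  | Outdoor 


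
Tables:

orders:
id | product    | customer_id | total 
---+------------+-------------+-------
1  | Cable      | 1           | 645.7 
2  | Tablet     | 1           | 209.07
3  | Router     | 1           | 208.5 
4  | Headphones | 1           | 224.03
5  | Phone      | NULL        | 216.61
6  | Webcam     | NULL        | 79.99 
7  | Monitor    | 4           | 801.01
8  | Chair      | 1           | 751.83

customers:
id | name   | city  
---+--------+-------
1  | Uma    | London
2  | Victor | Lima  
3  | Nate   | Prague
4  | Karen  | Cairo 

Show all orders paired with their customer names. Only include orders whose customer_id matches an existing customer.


INNER JOIN keeps only orders rows whose customer_id matches an id in customers. Walk through each order:
  - order 1 (Cable): customer_id=1 -> matches Uma
  - order 2 (Tablet): customer_id=1 -> matches Uma
  - order 3 (Router): customer_id=1 -> matches Uma
  - order 4 (Headphones): customer_id=1 -> matches Uma
  - order 5 (Phone): customer_id=NULL, no match -> dropped
  - order 6 (Webcam): customer_id=NULL, no match -> dropped
  - order 7 (Monitor): customer_id=4 -> matches Karen
  - order 8 (Chair): customer_id=1 -> matches Uma
So 2 of 8 rows are dropped.

SQL:
SELECT a.product, b.name AS customer
FROM orders a
INNER JOIN customers b ON a.customer_id = b.id

Result:
product    | customer
-----------+---------
Cable      | Uma     
Tablet     | Uma     
Router     | Uma     
Headphones | Uma     
Monitor    | Karen   
Chair      | Uma     


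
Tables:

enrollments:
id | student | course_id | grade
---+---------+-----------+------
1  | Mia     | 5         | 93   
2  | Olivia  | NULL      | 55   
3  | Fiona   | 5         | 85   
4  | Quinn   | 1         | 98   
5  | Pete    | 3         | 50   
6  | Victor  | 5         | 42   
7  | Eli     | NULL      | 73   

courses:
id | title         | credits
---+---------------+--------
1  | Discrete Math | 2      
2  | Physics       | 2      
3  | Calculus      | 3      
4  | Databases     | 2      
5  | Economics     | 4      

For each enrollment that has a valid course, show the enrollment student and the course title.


INNER JOIN keeps only enrollments rows whose course_id matches an id in courses. Walk through each enrollment:
  - enrollment 1 (Mia): course_id=5 -> matches Economics
  - enrollment 2 (Olivia): course_id=NULL, no match -> dropped
  - enrollment 3 (Fiona): course_id=5 -> matches Economics
  - enrollment 4 (Quinn): course_id=1 -> matches Discrete Math
  - enrollment 5 (Pete): course_id=3 -> matches Calculus
  - enrollment 6 (Victor): course_id=5 -> matches Economics
  - enrollment 7 (Eli): course_id=NULL, no match -> dropped
So 2 of 7 rows are dropped.

SQL:
SELECT a.student, b.title AS course
FROM enrollments a
INNER JOIN courses b ON a.course_id = b.id

Result:
student | course       
--------+--------------
Mia     | Economics    
Fiona   | Economics    
Quinn   | Discrete Math
Pete    | Calculus     
Victor  | Economics    


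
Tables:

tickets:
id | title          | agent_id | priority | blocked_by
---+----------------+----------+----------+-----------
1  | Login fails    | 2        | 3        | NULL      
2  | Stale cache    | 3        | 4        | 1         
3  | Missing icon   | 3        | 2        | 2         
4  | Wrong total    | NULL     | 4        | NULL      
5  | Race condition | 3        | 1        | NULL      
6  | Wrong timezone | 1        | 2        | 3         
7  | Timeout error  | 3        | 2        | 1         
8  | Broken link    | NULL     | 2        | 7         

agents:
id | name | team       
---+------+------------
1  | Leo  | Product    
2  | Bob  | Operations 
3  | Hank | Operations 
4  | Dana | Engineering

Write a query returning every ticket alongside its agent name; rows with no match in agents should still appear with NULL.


LEFT JOIN keeps every row from tickets (the left table); where agent_id has no match in agents, the agent columns become NULL. Walk through each ticket:
  - ticket 1 (Login fails): agent_id=2 -> matches Bob
  - ticket 2 (Stale cache): agent_id=3 -> matches Hank
  - ticket 3 (Missing icon): agent_id=3 -> matches Hank
  - ticket 4 (Wrong total): agent_id=NULL, no match -> kept with NULL
  - ticket 5 (Race condition): agent_id=3 -> matches Hank
  - ticket 6 (Wrong timezone): agent_id=1 -> matches Leo
  - ticket 7 (Timeout error): agent_id=3 -> matches Hank
  - ticket 8 (Broken link): agent_id=NULL, no match -> kept with NULL
All 8 rows appear; 2 have NULL agent.

SQL:
SELECT a.title, b.name AS agent
FROM tickets a
LEFT JOIN agents b ON a.agent_id = b.id

Result:
title          | agent
---------------+------
Login fails    | Bob  
Stale cache    | Hank 
Missing icon   | Hank 
Wrong total    | NULL 
Race condition | Hank 
Wrong timezone | Leo  
Timeout error  | Hank 
Broken link    | NULL 


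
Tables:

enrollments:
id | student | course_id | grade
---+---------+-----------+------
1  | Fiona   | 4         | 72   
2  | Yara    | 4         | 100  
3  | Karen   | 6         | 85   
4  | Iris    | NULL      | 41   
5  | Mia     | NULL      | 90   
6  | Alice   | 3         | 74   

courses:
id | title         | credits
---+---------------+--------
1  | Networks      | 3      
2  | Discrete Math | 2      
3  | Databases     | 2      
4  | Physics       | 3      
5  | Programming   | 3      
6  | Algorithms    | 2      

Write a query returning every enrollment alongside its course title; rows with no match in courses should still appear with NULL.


LEFT JOIN keeps every row from enrollments (the left table); where course_id has no match in courses, the course columns become NULL. Walk through each enrollment:
  - enrollment 1 (Fiona): course_id=4 -> matches Physics
  - enrollment 2 (Yara): course_id=4 -> matches Physics
  - enrollment 3 (Karen): course_id=6 -> matches Algorithms
  - enrollment 4 (Iris): course_id=NULL, no match -> kept with NULL
  - enrollment 5 (Mia): course_id=NULL, no match -> kept with NULL
  - enrollment 6 (Alice): course_id=3 -> matches Databases
All 6 rows appear; 2 have NULL course.

SQL:
SELECT a.student, b.title AS course
FROM enrollments a
LEFT JOIN courses b ON a.course_id = b.id

Result:
student | course    
--------+-----------
Fiona   | Physics   
Yara    | Physics   
Karen   | Algorithms
Iris    | NULL      
Mia     | NULL      
Alice   | Databases 


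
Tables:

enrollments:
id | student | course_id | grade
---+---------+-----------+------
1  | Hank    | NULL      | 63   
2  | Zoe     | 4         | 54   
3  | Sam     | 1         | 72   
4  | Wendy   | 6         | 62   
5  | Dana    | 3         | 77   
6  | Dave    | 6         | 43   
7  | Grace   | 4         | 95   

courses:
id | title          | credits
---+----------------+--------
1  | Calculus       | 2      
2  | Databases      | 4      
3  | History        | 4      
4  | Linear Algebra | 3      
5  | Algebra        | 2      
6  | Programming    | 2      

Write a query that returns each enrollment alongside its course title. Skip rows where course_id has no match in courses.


INNER JOIN keeps only enrollments rows whose course_id matches an id in courses. Walk through each enrollment:
  - enrollment 1 (Hank): course_id=NULL, no match -> dropped
  - enrollment 2 (Zoe): course_id=4 -> matches Linear Algebra
  - enrollment 3 (Sam): course_id=1 -> matches Calculus
  - enrollment 4 (Wendy): course_id=6 -> matches Programming
  - enrollment 5 (Dana): course_id=3 -> matches History
  - enrollment 6 (Dave): course_id=6 -> matches Programming
  - enrollment 7 (Grace): course_id=4 -> matches Linear Algebra
So 1 of 7 rows is dropped.

SQL:
SELECT a.student, b.title AS course
FROM enrollments a
INNER JOIN courses b ON a.course_id = b.id

Result:
student | course        
--------+---------------
Zoe     | Linear Algebra
Sam     | Calculus      
Wendy   | Programming   
Dana    | History       
Dave    | Programming   
Grace   | Linear Algebra


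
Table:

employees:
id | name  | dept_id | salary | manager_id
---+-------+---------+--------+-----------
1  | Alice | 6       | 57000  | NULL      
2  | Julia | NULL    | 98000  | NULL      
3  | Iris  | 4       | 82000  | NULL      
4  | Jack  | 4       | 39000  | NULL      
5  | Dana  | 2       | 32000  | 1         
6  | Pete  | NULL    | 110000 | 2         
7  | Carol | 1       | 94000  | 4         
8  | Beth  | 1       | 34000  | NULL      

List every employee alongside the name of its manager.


This is a self-join: employees is joined to a second copy of itself, matching each row's manager_id to another row's id. Use LEFT JOIN so rows with manager_id=NULL are kept.
  - employee 1 (Alice): manager_id=NULL -> NULL
  - employee 2 (Julia): manager_id=NULL -> NULL
  - employee 3 (Iris): manager_id=NULL -> NULL
  - employee 4 (Jack): manager_id=NULL -> NULL
  - employee 5 (Dana): manager_id=1 -> Alice
  - employee 6 (Pete): manager_id=2 -> Julia
  - employee 7 (Carol): manager_id=4 -> Jack
  - employee 8 (Beth): manager_id=NULL -> NULL

SQL:
SELECT a.name AS item, b.name AS manager
FROM employees a
LEFT JOIN employees b ON a.manager_id = b.id

Result:
item  | manager
------+--------
Alice | NULL   
Julia | NULL   
Iris  | NULL   
Jack  | NULL   
Dana  | Alice  
Pete  | Julia  
Carol | Jack   
Beth  | NULL   


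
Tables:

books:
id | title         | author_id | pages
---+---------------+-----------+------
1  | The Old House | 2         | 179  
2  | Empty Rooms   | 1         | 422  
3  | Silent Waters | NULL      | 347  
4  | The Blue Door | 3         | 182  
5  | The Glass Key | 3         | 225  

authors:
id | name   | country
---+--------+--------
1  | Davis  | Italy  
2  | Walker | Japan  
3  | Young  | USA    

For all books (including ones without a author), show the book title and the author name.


LEFT JOIN keeps every row from books (the left table); where author_id has no match in authors, the author columns become NULL. Walk through each book:
  - book 1 (The Old House): author_id=2 -> matches Walker
  - book 2 (Empty Rooms): author_id=1 -> matches Davis
  - book 3 (Silent Waters): author_id=NULL, no match -> kept with NULL
  - book 4 (The Blue Door): author_id=3 -> matches Young
  - book 5 (The Glass Key): author_id=3 -> matches Young
All 5 rows appear; 1 has NULL author.

SQL:
SELECT a.title, b.name AS author
FROM books a
LEFT JOIN authors b ON a.author_id = b.id

Result:
title         | author
--------------+-------
The Old House | Walker
Empty Rooms   | Davis 
Silent Waters | NULL  
The Blue Door | Young 
The Glass Key | Young 


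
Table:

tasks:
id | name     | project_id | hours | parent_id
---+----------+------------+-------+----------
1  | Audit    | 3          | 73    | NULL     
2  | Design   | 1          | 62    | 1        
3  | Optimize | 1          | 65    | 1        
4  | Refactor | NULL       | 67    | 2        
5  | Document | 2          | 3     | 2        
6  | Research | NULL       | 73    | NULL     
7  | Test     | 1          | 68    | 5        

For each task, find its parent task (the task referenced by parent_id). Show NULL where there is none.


This is a self-join: tasks is joined to a second copy of itself, matching each row's parent_id to another row's id. Use LEFT JOIN so rows with parent_id=NULL are kept.
  - task 1 (Audit): parent_id=NULL -> NULL
  - task 2 (Design): parent_id=1 -> Audit
  - task 3 (Optimize): parent_id=1 -> Audit
  - task 4 (Refactor): parent_id=2 -> Design
  - task 5 (Document): parent_id=2 -> Design
  - task 6 (Research): parent_id=NULL -> NULL
  - task 7 (Test): parent_id=5 -> Document

SQL:
SELECT a.name AS item, b.name AS parent
FROM tasks a
LEFT JOIN tasks b ON a.parent_id = b.id

Result:
item     | parent  
---------+---------
Audit    | NULL    
Design   | Audit   
Optimize | Audit   
Refactor | Design  
Document | Design  
Research | NULL    
Test     | Document


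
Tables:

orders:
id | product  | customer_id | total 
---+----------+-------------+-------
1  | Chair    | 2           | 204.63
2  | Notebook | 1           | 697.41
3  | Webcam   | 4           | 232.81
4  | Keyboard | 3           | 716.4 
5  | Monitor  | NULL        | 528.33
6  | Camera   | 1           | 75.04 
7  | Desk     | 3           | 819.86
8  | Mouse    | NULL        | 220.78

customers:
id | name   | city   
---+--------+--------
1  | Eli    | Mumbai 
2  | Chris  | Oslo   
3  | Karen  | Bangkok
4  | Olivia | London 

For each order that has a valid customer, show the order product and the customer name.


INNER JOIN keeps only orders rows whose customer_id matches an id in customers. Walk through each order:
  - order 1 (Chair): customer_id=2 -> matches Chris
  - order 2 (Notebook): customer_id=1 -> matches Eli
  - order 3 (Webcam): customer_id=4 -> matches Olivia
  - order 4 (Keyboard): customer_id=3 -> matches Karen
  - order 5 (Monitor): customer_id=NULL, no match -> dropped
  - order 6 (Camera): customer_id=1 -> matches Eli
  - order 7 (Desk): customer_id=3 -> matches Karen
  - order 8 (Mouse): customer_id=NULL, no match -> dropped
So 2 of 8 rows are dropped.

SQL:
SELECT a.product, b.name AS customer
FROM orders a
INNER JOIN customers b ON a.customer_id = b.id

Result:
product  | customer
---------+---------
Chair    | Chris   
Notebook | Eli     
Webcam   | Olivia  
Keyboard | Karen   
Camera   | Eli     
Desk     | Karen   


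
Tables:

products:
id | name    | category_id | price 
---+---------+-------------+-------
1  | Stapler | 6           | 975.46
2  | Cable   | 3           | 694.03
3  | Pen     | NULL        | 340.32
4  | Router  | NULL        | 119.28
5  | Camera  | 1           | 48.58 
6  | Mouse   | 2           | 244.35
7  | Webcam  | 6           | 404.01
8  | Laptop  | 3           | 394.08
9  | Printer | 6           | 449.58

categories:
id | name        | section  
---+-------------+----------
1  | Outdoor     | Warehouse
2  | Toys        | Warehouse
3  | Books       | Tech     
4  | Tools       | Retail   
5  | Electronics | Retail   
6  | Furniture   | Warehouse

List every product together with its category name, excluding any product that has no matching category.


INNER JOIN keeps only products rows whose category_id matches an id in categories. Walk through each product:
  - product 1 (Stapler): category_id=6 -> matches Furniture
  - product 2 (Cable): category_id=3 -> matches Books
  - product 3 (Pen): category_id=NULL, no match -> dropped
  - product 4 (Router): category_id=NULL, no match -> dropped
  - product 5 (Camera): category_id=1 -> matches Outdoor
  - product 6 (Mouse): category_id=2 -> matches Toys
  - product 7 (Webcam): category_id=6 -> matches Furniture
  - product 8 (Laptop): category_id=3 -> matches Books
  - product 9 (Printer): category_id=6 -> matches Furniture
So 2 of 9 rows are dropped.

SQL:
SELECT a.name, b.name AS category
FROM products a
INNER JOIN categories b ON a.category_id = b.id

Result:
name    | category 
--------+----------
Stapler | Furniture
Cable   | Books    
Camera  | Outdoor  
Mouse   | Toys     
Webcam  | Furniture
Laptop  | Books    
Printer | Furniture
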